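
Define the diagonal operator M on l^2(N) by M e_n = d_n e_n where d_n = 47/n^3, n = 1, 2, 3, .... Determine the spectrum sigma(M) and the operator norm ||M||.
sigma(M) = {47/n^3 : n ≥ 1} ∪ {0}; ||M|| = 47

A bounded diagonal operator on l^2 with diagonal entries d_n has spectrum equal to the closure of {d_n : n ≥ 1}: every d_n is an eigenvalue (with eigenvector e_n), so {d_n} ⊂ sigma(M); the spectrum is closed, so its closure is too; and for lambda not in the closure, (M - lambda I) has bounded inverse (the diagonal entries 1/(d_n - lambda) are bounded). For our sequence d_n = 47/n^3, n = 1, 2, 3, ...:
  - {d_n} = {47/n^3 : n ≥ 1}; the only limit point is 0
  - closure = {47/n^3 : n ≥ 1} ∪ {0}
For the norm: a diagonal operator has ||M|| = sup_n |d_n|. Here d_n = 47/n^3 is positive and decreasing, so sup_n |d_n| = d_1 = 47. So ||M|| = 47.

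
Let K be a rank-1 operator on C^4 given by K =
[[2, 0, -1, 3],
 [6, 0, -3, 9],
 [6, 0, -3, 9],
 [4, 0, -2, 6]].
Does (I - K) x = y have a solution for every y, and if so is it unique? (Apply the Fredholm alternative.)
(I - K) is invertible (det(I - K) = -4 ≠ 0), so for every y in C^4 the equation (I - K) x = y has a unique solution.

K has rank 1, so it is an outer product K = u v^T: every row of K is a multiple of one row vector. Reading off the entries, u = (-1, -3, -3, -2) and v = (-2, 0, 1, -3) (row i of K equals u_i·v^T). A rank-one matrix u v^T satisfies K u = u (v·u) and kills the (3)-dimensional subspace v^⊥, so its characteristic polynomial is lambda^3 (lambda - v·u) with v·u = tr K = 5. Hence the eigenvalues of I - K are 1 (multiplicity 3) and 1 - (5) = -4, so det(I - K) = -4. (Direct check: I - K =
[[-1, 0, 1, -3],
 [-6, 1, 3, -9],
 [-6, 0, 4, -9],
 [-4, 0, 2, -5]]
has determinant -4.) The finite-dimensional Fredholm alternative says: either (I - K) is invertible, or ker(I - K) ≠ {0} and then range(I - K) = ker((I - K)^*)^⊥, with dim ker(I - K) = dim ker((I - K)^*). Since det(I - K) ≠ 0, 1 is not an eigenvalue of K and ker(I - K) = {0}, so we are in the first case: for every y there is a unique x = (I - K)^(-1) y. Explicitly, by the Sherman–Morrison formula, (I - u v^T)^(-1) = I + u v^T/(1 - v·u), i.e. (I - K)^(-1) = I + K/(-4).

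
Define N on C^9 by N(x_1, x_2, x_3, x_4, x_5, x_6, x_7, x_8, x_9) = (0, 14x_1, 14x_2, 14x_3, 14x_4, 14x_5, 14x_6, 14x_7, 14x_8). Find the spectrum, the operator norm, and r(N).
sigma(N) = {0}; ||N|| = 14; r(N) = 0. (N is nilpotent with N^9 = 0.)

On C^9, N is a strictly lower-triangular matrix with 14 on the subdiagonal and zeros elsewhere, so its characteristic polynomial is lambda^9 and every eigenvalue is 0: sigma(N) = {0}. For the operator norm, N e_i = 14e_{i+1} for i = 1, ..., 8 and N e_9 = 0, so the singular values of N are 14 (with multiplicity 8) and 0; hence ||N|| = 14. The spectral radius r(N) = max|lambda| = 0. Note ||N|| > r(N) — characteristic of non-normal nilpotent operators. Indeed N^9 = 0.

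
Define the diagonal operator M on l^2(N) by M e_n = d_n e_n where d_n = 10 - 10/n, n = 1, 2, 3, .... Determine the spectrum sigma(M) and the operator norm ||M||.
sigma(M) = {10 - 10/n : n ≥ 1} ∪ {10}; ||M|| = 10

A bounded diagonal operator on l^2 with diagonal entries d_n has spectrum equal to the closure of {d_n : n ≥ 1}: every d_n is an eigenvalue (with eigenvector e_n), so {d_n} ⊂ sigma(M); the spectrum is closed, so its closure is too; and for lambda not in the closure, (M - lambda I) has bounded inverse (the diagonal entries 1/(d_n - lambda) are bounded). For our sequence d_n = 10 - 10/n, n = 1, 2, 3, ...:
  - {d_n} = {10 - 10/n : n ≥ 1}; the only limit point is 10
  - closure = {10 - 10/n : n ≥ 1} ∪ {10}
For the norm: a diagonal operator has ||M|| = sup_n |d_n|. Here d_n = 10 - 10/n increases monotonically from d_1 = 0 toward 10, with all terms in [0, 10); so sup_n |d_n| = 10 (the supremum is the limit, not attained). So ||M|| = 10.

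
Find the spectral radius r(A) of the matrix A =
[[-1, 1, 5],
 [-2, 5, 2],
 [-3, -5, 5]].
r(A) ≈ 4.6674

The eigenvalues of A are the roots of its characteristic polynomial. With M = A (coefficients from the trace, the sum of principal 2x2 minors, and det A):
  p(λ) = det(λ I - M) = λ^3 - 9λ^2 + 42λ - 94.
No integer candidate from the rational root theorem (±divisors of 94) is a root, so the roots are irrational. The cubic discriminant is Δ = -26568 < 0, so there is one real root and a complex-conjugate pair. p(4) = -6 and p(5) = 16 have opposite signs, so a root lies in (4, 5); Newton's method refines it to λ ≈ 4.3151. Dividing out (λ - (4.3151)) leaves approximately λ^2 - 4.6849λ + 21.7842. For λ^2 - 4.6849λ + 21.7842 the discriminant is -65.1881. It is negative, so the remaining roots are the complex-conjugate pair λ ≈ 2.3425 ± 4.037i. Their product equals the constant term, so |λ|^2 ≈ 21.7842 and |λ| ≈ 4.6674.
Thus the eigenvalues (to 4 decimals) are 4.3151 (modulus 4.3151); 2.3425 ± 4.037i (modulus 4.6674). The spectral radius is the largest modulus: r(A) ≈ 4.6674. (Cross-check: r(A) ≤ ||A||_2 ≈ 8.4272; equality holds whenever A is normal, though it can also hold for some non-normal A.)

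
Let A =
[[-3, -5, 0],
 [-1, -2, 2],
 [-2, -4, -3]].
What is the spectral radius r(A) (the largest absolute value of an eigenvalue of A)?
r(A) ≈ 4.637

The eigenvalues of A are the roots of its characteristic polynomial. With M = A (coefficients from the trace, the sum of principal 2x2 minors, and det A):
  p(λ) = det(λ I - M) = λ^3 + 8λ^2 + 24λ + 7.
No integer candidate from the rational root theorem (±divisors of 7) is a root, so the roots are irrational. The cubic discriminant is Δ = -9899 < 0, so there is one real root and a complex-conjugate pair. p(-1) = -10 and p(0) = 7 have opposite signs, so a root lies in (-1, 0); Newton's method refines it to λ ≈ -0.3256. Dividing out (λ - (-0.3256)) leaves approximately λ^2 + 7.6744λ + 21.5015. For λ^2 + 7.6744λ + 21.5015 the discriminant is -27.109. It is negative, so the remaining roots are the complex-conjugate pair λ ≈ -3.8372 ± 2.6033i. Their product equals the constant term, so |λ|^2 ≈ 21.5015 and |λ| ≈ 4.637.
Thus the eigenvalues (to 4 decimals) are -0.3256 (modulus 0.3256); -3.8372 ± 2.6033i (modulus 4.637). The spectral radius is the largest modulus: r(A) ≈ 4.637. (Cross-check: r(A) ≤ ||A||_2 ≈ 7.7841; equality holds whenever A is normal, though it can also hold for some non-normal A.)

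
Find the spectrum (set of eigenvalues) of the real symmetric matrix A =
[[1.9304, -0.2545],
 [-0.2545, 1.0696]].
sigma(A) ≈ {1, 2}

A is real symmetric, so its spectrum consists of real eigenvalues. Expanding the characteristic polynomial of the displayed matrix gives
  det(λ I - A) = p(λ) = λ^2 + (-3)λ + (2).
Solving p(λ) = 0 yields eigenvalues ≈ 1, 2. (A is shown rounded to 4 decimals, so these recover the underlying integer eigenvalues to within that precision.)
Verification: the trace of A = 3 equals the sum of eigenvalues 3, and det(A) ≈ 2.0000 matches the eigenvalue product 2.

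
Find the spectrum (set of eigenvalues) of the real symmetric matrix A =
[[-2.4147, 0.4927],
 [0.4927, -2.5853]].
sigma(A) ≈ {-3, -2}

A is real symmetric, so its spectrum consists of real eigenvalues. Expanding the characteristic polynomial of the displayed matrix gives
  det(λ I - A) = p(λ) = λ^2 + (5)λ + (6).
Solving p(λ) = 0 yields eigenvalues ≈ -3, -2. (A is shown rounded to 4 decimals, so these recover the underlying integer eigenvalues to within that precision.)
Verification: the trace of A = -5 equals the sum of eigenvalues -5, and det(A) ≈ 6.0000 matches the eigenvalue product 6.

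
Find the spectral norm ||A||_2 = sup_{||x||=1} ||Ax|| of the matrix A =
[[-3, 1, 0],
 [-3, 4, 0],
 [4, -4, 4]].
||A||_2 ≈ 8.5686 (= sqrt(largest eigenvalue of A^T A))

||A||_2 = sigma_max(A) = sqrt(lambda_max(A^T A)). Form the symmetric matrix M = A^T A =
[[34, -31, 16],
 [-31, 33, -16],
 [16, -16, 16]].
Its characteristic polynomial (trace, sum of principal 2x2 minors, determinant of M give the coefficients) is
  p(λ) = det(λ I - M) = λ^3 - 83λ^2 + 721λ - 1296.
No integer candidate from the rational root theorem (±divisors of 1296) is a root, so the roots are irrational. The cubic discriminant is Δ = 468487269 > 0, so there are three distinct real roots. p(2) = -178 and p(3) = 147 have opposite signs, so a root lies in (2, 3); Newton's method refines it to λ ≈ 2.4896. p(7) = 27 and p(8) = -328 have opposite signs, so a root lies in (7, 8); Newton's method refines it to λ ≈ 7.0901. p(73) = -1953 and p(74) = 2774 have opposite signs, so a root lies in (73, 74); Newton's method refines it to λ ≈ 73.4202. Check (Vieta): the three roots sum to 83, matching tr M = 83.
So the eigenvalues of A^T A are ≈ 2.4896, 7.0901, 73.4202 (all ≥ 0, as they must be for A^T A). The largest is λ_max ≈ 73.4202, hence ||A||_2 = sqrt(λ_max) ≈ 8.5686.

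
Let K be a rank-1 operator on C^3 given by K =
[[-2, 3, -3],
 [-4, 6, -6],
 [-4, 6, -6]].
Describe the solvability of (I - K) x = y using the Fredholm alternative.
(I - K) is invertible (det(I - K) = 3 ≠ 0), so for every y in C^3 the equation (I - K) x = y has a unique solution.

K has rank 1, so it is an outer product K = u v^T: every row of K is a multiple of one row vector. Reading off the entries, u = (-1, -2, -2) and v = (2, -3, 3) (row i of K equals u_i·v^T). A rank-one matrix u v^T satisfies K u = u (v·u) and kills the (2)-dimensional subspace v^⊥, so its characteristic polynomial is lambda^2 (lambda - v·u) with v·u = tr K = -2. Hence the eigenvalues of I - K are 1 (multiplicity 2) and 1 - (-2) = 3, so det(I - K) = 3. (Direct check: I - K =
[[3, -3, 3],
 [4, -5, 6],
 [4, -6, 7]]
has determinant 3.) The finite-dimensional Fredholm alternative says: either (I - K) is invertible, or ker(I - K) ≠ {0} and then range(I - K) = ker((I - K)^*)^⊥, with dim ker(I - K) = dim ker((I - K)^*). Since det(I - K) ≠ 0, 1 is not an eigenvalue of K and ker(I - K) = {0}, so we are in the first case: for every y there is a unique x = (I - K)^(-1) y. Explicitly, by the Sherman–Morrison formula, (I - u v^T)^(-1) = I + u v^T/(1 - v·u), i.e. (I - K)^(-1) = I + K/(3).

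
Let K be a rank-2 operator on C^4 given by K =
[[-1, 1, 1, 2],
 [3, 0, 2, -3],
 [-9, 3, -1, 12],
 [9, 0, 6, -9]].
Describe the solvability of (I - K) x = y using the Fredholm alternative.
(I - K) is invertible (det(I - K) = -59 ≠ 0), so for every y in C^4 the equation (I - K) x = y has a unique solution.

K has rank 2 and factors as K = U V^T = u1 v1^T + u2 v2^T with u1 = (0, -1, 2, -3), v1 = (-3, 0, -2, 3), u2 = (-1, 0, -3, 0), v2 = (1, -1, -1, -2) (multiplying out reproduces the displayed K). The nonzero eigenvalues of U V^T coincide with those of the 2 x 2 matrix G = V^T U = [[v1·u1, v1·u2], [v2·u1, v2·u2]] = [[-13, 9], [5, 2]], and by the Sylvester determinant identity det(I_4 - U V^T) = det(I_2 - V^T U) = det([[14, -9], [-5, -1]]) = (14)(-1) - (-9)(-5) = -59. (Direct check: I - K =
[[2, -1, -1, -2],
 [-3, 1, -2, 3],
 [9, -3, 2, -12],
 [-9, 0, -6, 10]]
has determinant -59.) The finite-dimensional Fredholm alternative says: either (I - K) is invertible, or ker(I - K) ≠ {0} and then range(I - K) = ker((I - K)^*)^⊥, with dim ker(I - K) = dim ker((I - K)^*). Since det(I - K) ≠ 0, 1 is not an eigenvalue of K and ker(I - K) = {0}, so we are in the first case: for every y there is a unique x = (I - K)^(-1) y. (Explicitly, by the Woodbury identity, (I - U V^T)^(-1) = I + U (I_2 - G)^(-1) V^T.)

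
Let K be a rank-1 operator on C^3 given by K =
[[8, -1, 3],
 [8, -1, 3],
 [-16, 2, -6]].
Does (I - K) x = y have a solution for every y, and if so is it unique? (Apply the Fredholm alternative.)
(I - K) is singular (det(I - K) = 0, i.e. 1 ∈ sigma(K)). (I - K) x = y is solvable iff y ⊥ ker((I - K)^*) = span{(8, -1, 3)}, i.e. iff 8y_1 - y_2 + 3y_3 = 0. When solvable, the solutions are x = y + c·(1, 1, -2), c arbitrary (ker(I - K) = span{(1, 1, -2)}, dimension 1).

K has rank 1, so it is an outer product K = u v^T: every row of K is a multiple of one row vector. Reading off the entries, u = (1, 1, -2) and v = (8, -1, 3) (row i of K equals u_i·v^T). A rank-one matrix u v^T satisfies K u = u (v·u) and kills the (2)-dimensional subspace v^⊥, so its characteristic polynomial is lambda^2 (lambda - v·u) with v·u = tr K = 1. Hence the eigenvalues of I - K are 1 (multiplicity 2) and 1 - (1) = 0, so det(I - K) = 0. (Direct check: I - K =
[[-7, 1, -3],
 [-8, 2, -3],
 [16, -2, 7]]
has determinant 0.) So 1 is an eigenvalue of K and (I - K) is not invertible. The finite-dimensional Fredholm alternative says: either (I - K) is invertible, or ker(I - K) ≠ {0} and then range(I - K) = ker((I - K)^*)^⊥, with dim ker(I - K) = dim ker((I - K)^*). We are in the second case, so we need both kernels. Kernel of I - K: (I - K) u = u - u (v·u) = u - u = 0, so ker(I - K) = span{u} = span{(1, 1, -2)} (it is exactly 1-dimensional because rank(I - K) = 2). Kernel of the adjoint: K is real, so (I - K)^* = I - K^T = I - v u^T, and (I - v u^T) v = v - v (u·v) = 0; hence ker((I - K)^*) = span{v} = span{(8, -1, 3)}. Therefore (I - K) x = y is solvable iff <y, v> = 0, i.e. iff 8y_1 - y_2 + 3y_3 = 0. When this holds, K y = u (v·y) = 0, so (I - K) y = y and x = y is a particular solution; the full solution set is the line x = y + c·u = y + c·(1, 1, -2), c ∈ C.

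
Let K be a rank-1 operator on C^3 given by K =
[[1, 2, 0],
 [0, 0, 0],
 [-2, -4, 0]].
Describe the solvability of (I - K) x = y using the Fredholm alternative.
(I - K) is singular (det(I - K) = 0, i.e. 1 ∈ sigma(K)). (I - K) x = y is solvable iff y ⊥ ker((I - K)^*) = span{(1, 2, 0)}, i.e. iff y_1 + 2y_2 = 0. When solvable, the solutions are x = y + c·(1, 0, -2), c arbitrary (ker(I - K) = span{(1, 0, -2)}, dimension 1).

K has rank 1, so it is an outer product K = u v^T: every row of K is a multiple of one row vector. Reading off the entries, u = (1, 0, -2) and v = (1, 2, 0) (row i of K equals u_i·v^T). A rank-one matrix u v^T satisfies K u = u (v·u) and kills the (2)-dimensional subspace v^⊥, so its characteristic polynomial is lambda^2 (lambda - v·u) with v·u = tr K = 1. Hence the eigenvalues of I - K are 1 (multiplicity 2) and 1 - (1) = 0, so det(I - K) = 0. (Direct check: I - K =
[[0, -2, 0],
 [0, 1, 0],
 [2, 4, 1]]
has determinant 0.) So 1 is an eigenvalue of K and (I - K) is not invertible. The finite-dimensional Fredholm alternative says: either (I - K) is invertible, or ker(I - K) ≠ {0} and then range(I - K) = ker((I - K)^*)^⊥, with dim ker(I - K) = dim ker((I - K)^*). We are in the second case, so we need both kernels. Kernel of I - K: (I - K) u = u - u (v·u) = u - u = 0, so ker(I - K) = span{u} = span{(1, 0, -2)} (it is exactly 1-dimensional because rank(I - K) = 2). Kernel of the adjoint: K is real, so (I - K)^* = I - K^T = I - v u^T, and (I - v u^T) v = v - v (u·v) = 0; hence ker((I - K)^*) = span{v} = span{(1, 2, 0)}. Therefore (I - K) x = y is solvable iff <y, v> = 0, i.e. iff y_1 + 2y_2 = 0. When this holds, K y = u (v·y) = 0, so (I - K) y = y and x = y is a particular solution; the full solution set is the line x = y + c·u = y + c·(1, 0, -2), c ∈ C.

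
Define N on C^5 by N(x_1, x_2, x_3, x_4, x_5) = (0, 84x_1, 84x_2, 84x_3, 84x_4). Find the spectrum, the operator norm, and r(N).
sigma(N) = {0}; ||N|| = 84; r(N) = 0. (N is nilpotent with N^5 = 0.)

On C^5, N is a strictly lower-triangular matrix with 84 on the subdiagonal and zeros elsewhere, so its characteristic polynomial is lambda^5 and every eigenvalue is 0: sigma(N) = {0}. For the operator norm, N e_i = 84e_{i+1} for i = 1, ..., 4 and N e_5 = 0, so the singular values of N are 84 (with multiplicity 4) and 0; hence ||N|| = 84. The spectral radius r(N) = max|lambda| = 0. Note ||N|| > r(N) — characteristic of non-normal nilpotent operators. Indeed N^5 = 0.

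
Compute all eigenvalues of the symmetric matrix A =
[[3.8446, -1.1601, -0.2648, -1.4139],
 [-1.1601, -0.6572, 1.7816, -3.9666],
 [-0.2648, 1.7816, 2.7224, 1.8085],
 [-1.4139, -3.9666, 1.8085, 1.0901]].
sigma(A) ≈ {-5, 3, 4, 5}

A is real symmetric, so its spectrum consists of real eigenvalues. Expanding the characteristic polynomial of the displayed matrix gives
  det(λ I - A) = p(λ) = λ^4 + (-7)λ^3 + (-13)λ^2 + (175.0011)λ + (-299.998).
Solving p(λ) = 0 yields eigenvalues ≈ -5, 3, 4, 5. (A is shown rounded to 4 decimals, so these recover the underlying integer eigenvalues to within that precision.)
Verification: the trace of A = 7 equals the sum of eigenvalues 7, and det(A) ≈ -299.9980 matches the eigenvalue product -300.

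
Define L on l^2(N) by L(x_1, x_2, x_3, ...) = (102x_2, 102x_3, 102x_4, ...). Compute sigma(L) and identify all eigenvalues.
sigma(L) = closed disk {z in C : |z| ≤ 102}; sigma_p(L) = open disk {z in C : |z| < 102}

Note L = 102·V where V is the unit left shift (V x)_k = x_{k+1}; so sigma(L) = 102·sigma(V) and ||L|| = 102||V||. ||L x||^2 = 10404sum_{k≥2} |x_k|^2 ≤ 10404||x||^2, with equality on {x : x_1 = 0}, so ||L|| = 102. For any lambda with |lambda| < 102, set r = lambda/102 (|r| < 1); the vector x = (1, r, r^2, ...) is in l^2 and satisfies L x = 102(r, r^2, ...) = lambda x, so lambda is an eigenvalue. On the boundary |lambda| = 102 the geometric series diverges, so no l^2 eigenvector exists, but these lambda lie in the approximate point spectrum. Hence sigma(L) is the closed disk of radius 102 and sigma_p(L) is the open disk.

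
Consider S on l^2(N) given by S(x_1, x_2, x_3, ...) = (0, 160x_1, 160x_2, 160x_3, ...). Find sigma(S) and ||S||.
sigma(S) = closed disk {z in C : |z| ≤ 160}; ||S|| = 160

Note S = 160·U where U is the unit right shift (U x)_k = x_{k-1} (with x_0 := 0); so ||S|| = 160||U|| and sigma(S) = 160·sigma(U). ||S x||^2 = sum_{k≥1} |160x_k|^2 = 25600||x||^2, so ||S|| = 160 and sigma(S) ⊂ {|z| ≤ 160}. For any |lambda| < 160, the equation (S - lambda I) x = 0 forces x_1 = 0, then 160x_k = lambda x_{k+1} ⇒ x = 0, so S has no eigenvalues. But (S - lambda I) is not surjective for |lambda| < 160: solving (S - lambda I) x = e_1 would require x_n proportional to (lambda/160)^(-n), which is not in l^2. So every |lambda| < 160 lies in the residual spectrum. The boundary |lambda| = 160 is in the approximate point spectrum (the spectrum is closed). Hence sigma(S) is the closed disk of radius 160.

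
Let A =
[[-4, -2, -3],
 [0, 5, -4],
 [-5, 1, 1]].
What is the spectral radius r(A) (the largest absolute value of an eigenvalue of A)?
r(A) ≈ 6.391

The eigenvalues of A are the roots of its characteristic polynomial. With M = A (coefficients from the trace, the sum of principal 2x2 minors, and det A):
  p(λ) = det(λ I - M) = λ^3 - 2λ^2 - 30λ + 151.
No integer candidate from the rational root theorem (±divisors of 151) is a root, so the roots are irrational. The cubic discriminant is Δ = -336115 < 0, so there is one real root and a complex-conjugate pair. p(-7) = -80 and p(-6) = 43 have opposite signs, so a root lies in (-7, -6); Newton's method refines it to λ ≈ -6.391. Dividing out (λ - (-6.391)) leaves approximately λ^2 - 8.391λ + 23.627. For λ^2 - 8.391λ + 23.627 the discriminant is -24.0989. It is negative, so the remaining roots are the complex-conjugate pair λ ≈ 4.1955 ± 2.4545i. Their product equals the constant term, so |λ|^2 ≈ 23.627 and |λ| ≈ 4.8608.
Thus the eigenvalues (to 4 decimals) are -6.391 (modulus 6.391); 4.1955 ± 2.4545i (modulus 4.8608). The spectral radius is the largest modulus: r(A) ≈ 6.391. (Cross-check: r(A) ≤ ||A||_2 ≈ 6.6628; equality holds whenever A is normal, though it can also hold for some non-normal A.)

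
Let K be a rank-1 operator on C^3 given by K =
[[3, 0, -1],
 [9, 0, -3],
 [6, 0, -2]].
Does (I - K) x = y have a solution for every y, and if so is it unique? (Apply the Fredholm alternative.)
(I - K) is singular (det(I - K) = 0, i.e. 1 ∈ sigma(K)). (I - K) x = y is solvable iff y ⊥ ker((I - K)^*) = span{(3, 0, -1)}, i.e. iff 3y_1 - y_3 = 0. When solvable, the solutions are x = y + c·(1, 3, 2), c arbitrary (ker(I - K) = span{(1, 3, 2)}, dimension 1).

K has rank 1, so it is an outer product K = u v^T: every row of K is a multiple of one row vector. Reading off the entries, u = (1, 3, 2) and v = (3, 0, -1) (row i of K equals u_i·v^T). A rank-one matrix u v^T satisfies K u = u (v·u) and kills the (2)-dimensional subspace v^⊥, so its characteristic polynomial is lambda^2 (lambda - v·u) with v·u = tr K = 1. Hence the eigenvalues of I - K are 1 (multiplicity 2) and 1 - (1) = 0, so det(I - K) = 0. (Direct check: I - K =
[[-2, 0, 1],
 [-9, 1, 3],
 [-6, 0, 3]]
has determinant 0.) So 1 is an eigenvalue of K and (I - K) is not invertible. The finite-dimensional Fredholm alternative says: either (I - K) is invertible, or ker(I - K) ≠ {0} and then range(I - K) = ker((I - K)^*)^⊥, with dim ker(I - K) = dim ker((I - K)^*). We are in the second case, so we need both kernels. Kernel of I - K: (I - K) u = u - u (v·u) = u - u = 0, so ker(I - K) = span{u} = span{(1, 3, 2)} (it is exactly 1-dimensional because rank(I - K) = 2). Kernel of the adjoint: K is real, so (I - K)^* = I - K^T = I - v u^T, and (I - v u^T) v = v - v (u·v) = 0; hence ker((I - K)^*) = span{v} = span{(3, 0, -1)}. Therefore (I - K) x = y is solvable iff <y, v> = 0, i.e. iff 3y_1 - y_3 = 0. When this holds, K y = u (v·y) = 0, so (I - K) y = y and x = y is a particular solution; the full solution set is the line x = y + c·u = y + c·(1, 3, 2), c ∈ C.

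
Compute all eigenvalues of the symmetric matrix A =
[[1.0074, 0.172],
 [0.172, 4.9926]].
sigma(A) ≈ {1, 5}

A is real symmetric, so its spectrum consists of real eigenvalues. Expanding the characteristic polynomial of the displayed matrix gives
  det(λ I - A) = p(λ) = λ^2 + (-6)λ + (5).
Solving p(λ) = 0 yields eigenvalues ≈ 1, 5. (A is shown rounded to 4 decimals, so these recover the underlying integer eigenvalues to within that precision.)
Verification: the trace of A = 6 equals the sum of eigenvalues 6, and det(A) ≈ 5.0000 matches the eigenvalue product 5.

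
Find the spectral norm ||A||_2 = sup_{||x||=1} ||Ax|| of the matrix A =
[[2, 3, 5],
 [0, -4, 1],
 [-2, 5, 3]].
||A||_2 ≈ 8.3409 (= sqrt(largest eigenvalue of A^T A))

||A||_2 = sigma_max(A) = sqrt(lambda_max(A^T A)). Form the symmetric matrix M = A^T A =
[[8, -4, 4],
 [-4, 50, 26],
 [4, 26, 35]].
Its characteristic polynomial (trace, sum of principal 2x2 minors, determinant of M give the coefficients) is
  p(λ) = det(λ I - M) = λ^3 - 93λ^2 + 1722λ - 6400.
No integer candidate from the rational root theorem (±divisors of 6400) is a root, so the roots are irrational. The cubic discriminant is Δ = 1973225124 > 0, so there are three distinct real roots. p(4) = -936 and p(5) = 10 have opposite signs, so a root lies in (4, 5); Newton's method refines it to λ ≈ 4.9885. p(18) = 296 and p(19) = -396 have opposite signs, so a root lies in (18, 19); Newton's method refines it to λ ≈ 18.4411. p(69) = -1846 and p(70) = 1440 have opposite signs, so a root lies in (69, 70); Newton's method refines it to λ ≈ 69.5704. Check (Vieta): the three roots sum to 93, matching tr M = 93.
So the eigenvalues of A^T A are ≈ 4.9885, 18.4411, 69.5704 (all ≥ 0, as they must be for A^T A). The largest is λ_max ≈ 69.5704, hence ||A||_2 = sqrt(λ_max) ≈ 8.3409.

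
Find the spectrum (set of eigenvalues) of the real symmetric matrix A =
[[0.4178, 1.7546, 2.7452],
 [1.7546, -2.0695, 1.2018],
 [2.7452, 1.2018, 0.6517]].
sigma(A) ≈ {-3, -2, 4}

A is real symmetric, so its spectrum consists of real eigenvalues. Expanding the characteristic polynomial of the displayed matrix gives
  det(λ I - A) = p(λ) = λ^3 + (1)λ^2 + (-14)λ + (-24).
Solving p(λ) = 0 yields eigenvalues ≈ -3, -2, 4. (A is shown rounded to 4 decimals, so these recover the underlying integer eigenvalues to within that precision.)
Verification: the trace of A = -1 equals the sum of eigenvalues -1, and det(A) ≈ 24.0002 matches the eigenvalue product 24.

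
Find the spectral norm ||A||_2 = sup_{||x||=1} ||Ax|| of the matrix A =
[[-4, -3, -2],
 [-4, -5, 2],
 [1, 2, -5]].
||A||_2 ≈ 8.6125 (= sqrt(largest eigenvalue of A^T A))

||A||_2 = sigma_max(A) = sqrt(lambda_max(A^T A)). Form the symmetric matrix M = A^T A =
[[33, 34, -5],
 [34, 38, -14],
 [-5, -14, 33]].
Its characteristic polynomial (trace, sum of principal 2x2 minors, determinant of M give the coefficients) is
  p(λ) = det(λ I - M) = λ^3 - 104λ^2 + 2220λ - 576.
No integer candidate from the rational root theorem (±divisors of 576) is a root, so the roots are irrational. The cubic discriminant is Δ = 9334501632 > 0, so there are three distinct real roots. p(0) = -576 and p(1) = 1541 have opposite signs, so a root lies in (0, 1); Newton's method refines it to λ ≈ 0.2627. p(29) = 729 and p(30) = -576 have opposite signs, so a root lies in (29, 30); Newton's method refines it to λ ≈ 29.5615. p(74) = -576 and p(75) = 2799 have opposite signs, so a root lies in (74, 75); Newton's method refines it to λ ≈ 74.1758. Check (Vieta): the three roots sum to 104, matching tr M = 104.
So the eigenvalues of A^T A are ≈ 0.2627, 29.5615, 74.1758 (all ≥ 0, as they must be for A^T A). The largest is λ_max ≈ 74.1758, hence ||A||_2 = sqrt(λ_max) ≈ 8.6125.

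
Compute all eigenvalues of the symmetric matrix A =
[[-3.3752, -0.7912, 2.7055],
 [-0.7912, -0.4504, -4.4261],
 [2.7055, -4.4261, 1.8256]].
sigma(A) ≈ {-5, -3, 6}

A is real symmetric, so its spectrum consists of real eigenvalues. Expanding the characteristic polynomial of the displayed matrix gives
  det(λ I - A) = p(λ) = λ^3 + (2)λ^2 + (-33)λ + (-90).
Solving p(λ) = 0 yields eigenvalues ≈ -5, -3, 6. (A is shown rounded to 4 decimals, so these recover the underlying integer eigenvalues to within that precision.)
Verification: the trace of A = -2 equals the sum of eigenvalues -2, and det(A) ≈ 89.9996 matches the eigenvalue product 90.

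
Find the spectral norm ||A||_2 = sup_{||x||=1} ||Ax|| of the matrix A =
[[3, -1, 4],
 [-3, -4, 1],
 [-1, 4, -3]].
||A||_2 ≈ 7.0959 (= sqrt(largest eigenvalue of A^T A))

||A||_2 = sigma_max(A) = sqrt(lambda_max(A^T A)). Form the symmetric matrix M = A^T A =
[[19, 5, 12],
 [5, 33, -20],
 [12, -20, 26]].
Its characteristic polynomial (trace, sum of principal 2x2 minors, determinant of M give the coefficients) is
  p(λ) = det(λ I - M) = λ^3 - 78λ^2 + 1410λ - 900.
No integer candidate from the rational root theorem (±divisors of 900) is a root, so the roots are irrational. The cubic discriminant is Δ = 934135200 > 0, so there are three distinct real roots. p(0) = -900 and p(1) = 433 have opposite signs, so a root lies in (0, 1); Newton's method refines it to λ ≈ 0.6624. p(26) = 608 and p(27) = -9 have opposite signs, so a root lies in (26, 27); Newton's method refines it to λ ≈ 26.9854. p(50) = -400 and p(51) = 783 have opposite signs, so a root lies in (50, 51); Newton's method refines it to λ ≈ 50.3523. Check (Vieta): the three roots sum to 78, matching tr M = 78.
So the eigenvalues of A^T A are ≈ 0.6624, 26.9854, 50.3523 (all ≥ 0, as they must be for A^T A). The largest is λ_max ≈ 50.3523, hence ||A||_2 = sqrt(λ_max) ≈ 7.0959.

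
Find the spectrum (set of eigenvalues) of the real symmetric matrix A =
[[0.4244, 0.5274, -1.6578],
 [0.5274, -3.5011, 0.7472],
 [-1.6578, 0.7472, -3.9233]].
sigma(A) ≈ {-5, -3, 1}

A is real symmetric, so its spectrum consists of real eigenvalues. Expanding the characteristic polynomial of the displayed matrix gives
  det(λ I - A) = p(λ) = λ^3 + (7)λ^2 + (7)λ + (-15).
Solving p(λ) = 0 yields eigenvalues ≈ -5, -3, 1. (A is shown rounded to 4 decimals, so these recover the underlying integer eigenvalues to within that precision.)
Verification: the trace of A = -7 equals the sum of eigenvalues -7, and det(A) ≈ 14.9993 matches the eigenvalue product 15.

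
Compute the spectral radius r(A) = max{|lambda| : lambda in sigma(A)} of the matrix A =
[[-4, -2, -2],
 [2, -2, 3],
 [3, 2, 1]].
r(A) = (4 + sqrt(8))/2 ≈ 3.4142

The eigenvalues of A are the roots of its characteristic polynomial. With M = A (coefficients from the trace, the sum of principal 2x2 minors, and det A):
  p(λ) = det(λ I - M) = λ^3 + 5λ^2 + 6λ + 2.
By the rational root theorem any rational root is an integer divisor of 2. Testing λ = -1: p(-1) = -1 + 5 - 6 + 2 = 0, so λ = -1 is a root. Dividing out (λ + 1) leaves p(λ) = (λ + 1)(λ^2 + 4λ + 2). For λ^2 + 4λ + 2 the discriminant is 8. It is nonnegative but not a perfect square, so the roots are real and irrational: λ = (-4 ± sqrt(8))/2 ≈ -0.5858, -3.4142.
Thus the eigenvalues (to 4 decimals) are -0.5858 (modulus 0.5858); -3.4142 (modulus 3.4142); -1 (modulus 1). The spectral radius is the largest modulus: r(A) = (4 + sqrt(8))/2 ≈ 3.4142. (Cross-check: r(A) ≤ ||A||_2 ≈ 6.515; equality holds whenever A is normal, though it can also hold for some non-normal A.)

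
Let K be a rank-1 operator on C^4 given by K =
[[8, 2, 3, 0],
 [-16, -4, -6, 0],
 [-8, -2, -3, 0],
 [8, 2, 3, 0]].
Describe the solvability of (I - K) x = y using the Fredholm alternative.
(I - K) is singular (det(I - K) = 0, i.e. 1 ∈ sigma(K)). (I - K) x = y is solvable iff y ⊥ ker((I - K)^*) = span{(8, 2, 3, 0)}, i.e. iff 8y_1 + 2y_2 + 3y_3 = 0. When solvable, the solutions are x = y + c·(1, -2, -1, 1), c arbitrary (ker(I - K) = span{(1, -2, -1, 1)}, dimension 1).

K has rank 1, so it is an outer product K = u v^T: every row of K is a multiple of one row vector. Reading off the entries, u = (1, -2, -1, 1) and v = (8, 2, 3, 0) (row i of K equals u_i·v^T). A rank-one matrix u v^T satisfies K u = u (v·u) and kills the (3)-dimensional subspace v^⊥, so its characteristic polynomial is lambda^3 (lambda - v·u) with v·u = tr K = 1. Hence the eigenvalues of I - K are 1 (multiplicity 3) and 1 - (1) = 0, so det(I - K) = 0. (Direct check: I - K =
[[-7, -2, -3, 0],
 [16, 5, 6, 0],
 [8, 2, 4, 0],
 [-8, -2, -3, 1]]
has determinant 0.) So 1 is an eigenvalue of K and (I - K) is not invertible. The finite-dimensional Fredholm alternative says: either (I - K) is invertible, or ker(I - K) ≠ {0} and then range(I - K) = ker((I - K)^*)^⊥, with dim ker(I - K) = dim ker((I - K)^*). We are in the second case, so we need both kernels. Kernel of I - K: (I - K) u = u - u (v·u) = u - u = 0, so ker(I - K) = span{u} = span{(1, -2, -1, 1)} (it is exactly 1-dimensional because rank(I - K) = 3). Kernel of the adjoint: K is real, so (I - K)^* = I - K^T = I - v u^T, and (I - v u^T) v = v - v (u·v) = 0; hence ker((I - K)^*) = span{v} = span{(8, 2, 3, 0)}. Therefore (I - K) x = y is solvable iff <y, v> = 0, i.e. iff 8y_1 + 2y_2 + 3y_3 = 0. When this holds, K y = u (v·y) = 0, so (I - K) y = y and x = y is a particular solution; the full solution set is the line x = y + c·u = y + c·(1, -2, -1, 1), c ∈ C.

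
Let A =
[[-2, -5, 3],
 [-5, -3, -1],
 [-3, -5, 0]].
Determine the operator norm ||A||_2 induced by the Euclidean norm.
||A||_2 ≈ 9.5459 (= sqrt(largest eigenvalue of A^T A))

||A||_2 = sigma_max(A) = sqrt(lambda_max(A^T A)). Form the symmetric matrix M = A^T A =
[[38, 40, -1],
 [40, 59, -12],
 [-1, -12, 10]].
Its characteristic polynomial (trace, sum of principal 2x2 minors, determinant of M give the coefficients) is
  p(λ) = det(λ I - M) = λ^3 - 107λ^2 + 1467λ - 1849.
No integer candidate from the rational root theorem (±divisors of 1849) is a root, so the roots are irrational. The cubic discriminant is Δ = 8082325312 > 0, so there are three distinct real roots. p(1) = -488 and p(2) = 665 have opposite signs, so a root lies in (1, 2); Newton's method refines it to λ ≈ 1.4019. p(14) = 461 and p(15) = -544 have opposite signs, so a root lies in (14, 15); Newton's method refines it to λ ≈ 14.4745. p(91) = -848 and p(92) = 6155 have opposite signs, so a root lies in (91, 92); Newton's method refines it to λ ≈ 91.1237. Check (Vieta): the three roots sum to 107, matching tr M = 107.
So the eigenvalues of A^T A are ≈ 1.4019, 14.4745, 91.1237 (all ≥ 0, as they must be for A^T A). The largest is λ_max ≈ 91.1237, hence ||A||_2 = sqrt(λ_max) ≈ 9.5459.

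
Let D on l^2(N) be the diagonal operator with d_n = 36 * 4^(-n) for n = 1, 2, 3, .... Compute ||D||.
||D|| = 9 (attained at n = 1)

For D diagonal, ||D|| = sup_n |d_n|. The sequence d_n = 36 * 4^(-n) is positive and strictly decreasing (ratio 4^(-1) < 1), so the supremum is d_1 = 36/4 = 9. Hence ||D|| = 9.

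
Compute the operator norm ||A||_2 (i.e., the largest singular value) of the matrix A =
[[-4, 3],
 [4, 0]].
||A||_2 = sqrt((41 + sqrt(1105))/2) ≈ 6.0927 (= sqrt(largest eigenvalue of A^T A))

||A||_2 = sigma_max(A) = sqrt(lambda_max(A^T A)). Form the symmetric matrix M = A^T A =
[[32, -12],
 [-12, 9]].
Its characteristic polynomial (trace, determinant of M give the coefficients) is
  p(λ) = det(λ I - M) = λ^2 - 41λ + 144.
For λ^2 - 41λ + 144 the discriminant is 1105. It is nonnegative but not a perfect square, so the roots are real and irrational: λ = (41 ± sqrt(1105))/2 ≈ 37.1208, 3.8792.
So the eigenvalues of A^T A are ≈ 3.8792, 37.1208 (all ≥ 0, as they must be for A^T A). The largest is λ_max = (41 + sqrt(1105))/2 ≈ 37.1208, hence ||A||_2 = sqrt(λ_max) = sqrt((41 + sqrt(1105))/2) ≈ 6.0927.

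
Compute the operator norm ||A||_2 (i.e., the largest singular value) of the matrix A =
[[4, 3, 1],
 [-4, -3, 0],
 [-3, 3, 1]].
||A||_2 ≈ 7.1341 (= sqrt(largest eigenvalue of A^T A))

||A||_2 = sigma_max(A) = sqrt(lambda_max(A^T A)). Form the symmetric matrix M = A^T A =
[[41, 15, 1],
 [15, 27, 6],
 [1, 6, 2]].
Its characteristic polynomial (trace, sum of principal 2x2 minors, determinant of M give the coefficients) is
  p(λ) = det(λ I - M) = λ^3 - 70λ^2 + 981λ - 441.
No integer candidate from the rational root theorem (±divisors of 441) is a root, so the roots are irrational. The cubic discriminant is Δ = 874063809 > 0, so there are three distinct real roots. p(0) = -441 and p(1) = 471 have opposite signs, so a root lies in (0, 1); Newton's method refines it to λ ≈ 0.4649. p(18) = 369 and p(19) = -213 have opposite signs, so a root lies in (18, 19); Newton's method refines it to λ ≈ 18.6397. p(50) = -1391 and p(51) = 171 have opposite signs, so a root lies in (50, 51); Newton's method refines it to λ ≈ 50.8954. Check (Vieta): the three roots sum to 70, matching tr M = 70.
So the eigenvalues of A^T A are ≈ 0.4649, 18.6397, 50.8954 (all ≥ 0, as they must be for A^T A). The largest is λ_max ≈ 50.8954, hence ||A||_2 = sqrt(λ_max) ≈ 7.1341.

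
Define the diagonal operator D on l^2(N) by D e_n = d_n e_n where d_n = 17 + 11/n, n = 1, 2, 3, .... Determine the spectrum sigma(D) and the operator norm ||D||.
sigma(D) = {17 + 11/n : n ≥ 1} ∪ {17}; ||D|| = 28

A bounded diagonal operator on l^2 with diagonal entries d_n has spectrum equal to the closure of {d_n : n ≥ 1}: every d_n is an eigenvalue (with eigenvector e_n), so {d_n} ⊂ sigma(D); the spectrum is closed, so its closure is too; and for lambda not in the closure, (D - lambda I) has bounded inverse (the diagonal entries 1/(d_n - lambda) are bounded). For our sequence d_n = 17 + 11/n, n = 1, 2, 3, ...:
  - {d_n} = {17 + 11/n : n ≥ 1}; the only limit point is 17
  - closure = {17 + 11/n : n ≥ 1} ∪ {17}
For the norm: a diagonal operator has ||D|| = sup_n |d_n|. Here d_n = 17 + 11/n is positive and decreasing, so sup_n |d_n| = d_1 = 17 + 11 = 28. So ||D|| = 28.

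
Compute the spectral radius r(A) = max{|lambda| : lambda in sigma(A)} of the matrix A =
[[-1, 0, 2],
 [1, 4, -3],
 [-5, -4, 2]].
r(A) = 6

The eigenvalues of A are the roots of its characteristic polynomial. With M = A (coefficients from the trace, the sum of principal 2x2 minors, and det A):
  p(λ) = det(λ I - M) = λ^3 - 5λ^2 - 36.
By the rational root theorem any rational root is an integer divisor of 36. Testing λ = 6: p(6) = 216 - 180 + 0 - 36 = 0, so λ = 6 is a root. Dividing out (λ - 6) leaves p(λ) = (λ - 6)(λ^2 + λ + 6). For λ^2 + λ + 6 the discriminant is -23. It is negative, so the roots are the complex-conjugate pair λ = -1/2 ± (sqrt(23)/2) i ≈ -0.5 ± 2.3979i. For a conjugate pair the product of the roots equals the constant term, so |λ|^2 = 6 and |λ| = sqrt(6) ≈ 2.4495.
Thus the eigenvalues (to 4 decimals) are -0.5 ± 2.3979i (modulus 2.4495); 6 (modulus 6). The spectral radius is the largest modulus: r(A) = 6. (Cross-check: r(A) ≤ ||A||_2 ≈ 8.1389; equality holds whenever A is normal, though it can also hold for some non-normal A.)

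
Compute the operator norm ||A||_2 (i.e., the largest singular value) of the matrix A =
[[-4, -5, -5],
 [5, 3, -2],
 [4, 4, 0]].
||A||_2 ≈ 10.4757 (= sqrt(largest eigenvalue of A^T A))

||A||_2 = sigma_max(A) = sqrt(lambda_max(A^T A)). Form the symmetric matrix M = A^T A =
[[57, 51, 10],
 [51, 50, 19],
 [10, 19, 29]].
Its characteristic polynomial (trace, sum of principal 2x2 minors, determinant of M give the coefficients) is
  p(λ) = det(λ I - M) = λ^3 - 136λ^2 + 2891λ - 1024.
No integer candidate from the rational root theorem (±divisors of 1024) is a root, so the roots are irrational. The cubic discriminant is Δ = 54852231796 > 0, so there are three distinct real roots. p(0) = -1024 and p(1) = 1732 have opposite signs, so a root lies in (0, 1); Newton's method refines it to λ ≈ 0.3603. p(25) = 1876 and p(26) = -218 have opposite signs, so a root lies in (25, 26); Newton's method refines it to λ ≈ 25.8985. p(109) = -6692 and p(110) = 2386 have opposite signs, so a root lies in (109, 110); Newton's method refines it to λ ≈ 109.7412. Check (Vieta): the three roots sum to 136, matching tr M = 136.
So the eigenvalues of A^T A are ≈ 0.3603, 25.8985, 109.7412 (all ≥ 0, as they must be for A^T A). The largest is λ_max ≈ 109.7412, hence ||A||_2 = sqrt(λ_max) ≈ 10.4757.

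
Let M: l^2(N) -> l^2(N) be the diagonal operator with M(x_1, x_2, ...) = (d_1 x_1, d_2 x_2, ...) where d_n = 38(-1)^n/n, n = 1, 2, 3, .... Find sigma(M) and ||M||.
sigma(M) = {38(-1)^n/n : n ≥ 1} ∪ {0}; ||M|| = 38

A bounded diagonal operator on l^2 with diagonal entries d_n has spectrum equal to the closure of {d_n : n ≥ 1}: every d_n is an eigenvalue (with eigenvector e_n), so {d_n} ⊂ sigma(M); the spectrum is closed, so its closure is too; and for lambda not in the closure, (M - lambda I) has bounded inverse (the diagonal entries 1/(d_n - lambda) are bounded). For our sequence d_n = 38(-1)^n/n, n = 1, 2, 3, ...:
  - {d_n} = {38(-1)^n/n : n ≥ 1}; the only limit point is 0
  - closure = {38(-1)^n/n : n ≥ 1} ∪ {0}
For the norm: a diagonal operator has ||M|| = sup_n |d_n|. Here |d_n| = 38/n is decreasing, so sup_n |d_n| = |d_1| = 38. So ||M|| = 38.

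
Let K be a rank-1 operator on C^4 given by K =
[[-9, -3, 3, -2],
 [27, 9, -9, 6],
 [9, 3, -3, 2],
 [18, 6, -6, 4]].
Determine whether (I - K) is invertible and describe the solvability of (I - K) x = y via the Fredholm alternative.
(I - K) is singular (det(I - K) = 0, i.e. 1 ∈ sigma(K)). (I - K) x = y is solvable iff y ⊥ ker((I - K)^*) = span{(-9, -3, 3, -2)}, i.e. iff -9y_1 - 3y_2 + 3y_3 - 2y_4 = 0. When solvable, the solutions are x = y + c·(1, -3, -1, -2), c arbitrary (ker(I - K) = span{(1, -3, -1, -2)}, dimension 1).

K has rank 1, so it is an outer product K = u v^T: every row of K is a multiple of one row vector. Reading off the entries, u = (1, -3, -1, -2) and v = (-9, -3, 3, -2) (row i of K equals u_i·v^T). A rank-one matrix u v^T satisfies K u = u (v·u) and kills the (3)-dimensional subspace v^⊥, so its characteristic polynomial is lambda^3 (lambda - v·u) with v·u = tr K = 1. Hence the eigenvalues of I - K are 1 (multiplicity 3) and 1 - (1) = 0, so det(I - K) = 0. (Direct check: I - K =
[[10, 3, -3, 2],
 [-27, -8, 9, -6],
 [-9, -3, 4, -2],
 [-18, -6, 6, -3]]
has determinant 0.) So 1 is an eigenvalue of K and (I - K) is not invertible. The finite-dimensional Fredholm alternative says: either (I - K) is invertible, or ker(I - K) ≠ {0} and then range(I - K) = ker((I - K)^*)^⊥, with dim ker(I - K) = dim ker((I - K)^*). We are in the second case, so we need both kernels. Kernel of I - K: (I - K) u = u - u (v·u) = u - u = 0, so ker(I - K) = span{u} = span{(1, -3, -1, -2)} (it is exactly 1-dimensional because rank(I - K) = 3). Kernel of the adjoint: K is real, so (I - K)^* = I - K^T = I - v u^T, and (I - v u^T) v = v - v (u·v) = 0; hence ker((I - K)^*) = span{v} = span{(-9, -3, 3, -2)}. Therefore (I - K) x = y is solvable iff <y, v> = 0, i.e. iff -9y_1 - 3y_2 + 3y_3 - 2y_4 = 0. When this holds, K y = u (v·y) = 0, so (I - K) y = y and x = y is a particular solution; the full solution set is the line x = y + c·u = y + c·(1, -3, -1, -2), c ∈ C.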